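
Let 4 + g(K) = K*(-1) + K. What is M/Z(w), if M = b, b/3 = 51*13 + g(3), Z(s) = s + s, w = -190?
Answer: -1977/380 ≈ -5.2026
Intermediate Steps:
Z(s) = 2*s
g(K) = -4 (g(K) = -4 + (K*(-1) + K) = -4 + (-K + K) = -4 + 0 = -4)
b = 1977 (b = 3*(51*13 - 4) = 3*(663 - 4) = 3*659 = 1977)
M = 1977
M/Z(w) = 1977/((2*(-190))) = 1977/(-380) = 1977*(-1/380) = -1977/380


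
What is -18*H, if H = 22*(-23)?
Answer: 9108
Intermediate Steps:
H = -506
-18*H = -18*(-506) = 9108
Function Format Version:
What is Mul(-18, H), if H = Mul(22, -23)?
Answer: 9108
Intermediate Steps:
H = -506
Mul(-18, H) = Mul(-18, -506) = 9108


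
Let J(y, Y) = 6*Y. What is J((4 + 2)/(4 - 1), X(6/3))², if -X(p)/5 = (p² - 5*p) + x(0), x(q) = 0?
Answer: 32400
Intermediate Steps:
X(p) = -5*p² + 25*p (X(p) = -5*((p² - 5*p) + 0) = -5*(p² - 5*p) = -5*p² + 25*p)
J((4 + 2)/(4 - 1), X(6/3))² = (6*(5*(6/3)*(5 - 6/3)))² = (6*(5*(6*(⅓))*(5 - 6/3)))² = (6*(5*2*(5 - 1*2)))² = (6*(5*2*(5 - 2)))² = (6*(5*2*3))² = (6*30)² = 180² = 32400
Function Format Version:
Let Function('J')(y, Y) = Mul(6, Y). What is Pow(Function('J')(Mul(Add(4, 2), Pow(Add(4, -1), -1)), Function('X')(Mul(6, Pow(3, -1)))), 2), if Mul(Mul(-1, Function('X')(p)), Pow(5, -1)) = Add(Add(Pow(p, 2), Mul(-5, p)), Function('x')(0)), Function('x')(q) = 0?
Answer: 32400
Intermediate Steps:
Function('X')(p) = Add(Mul(-5, Pow(p, 2)), Mul(25, p)) (Function('X')(p) = Mul(-5, Add(Add(Pow(p, 2), Mul(-5, p)), 0)) = Mul(-5, Add(Pow(p, 2), Mul(-5, p))) = Add(Mul(-5, Pow(p, 2)), Mul(25, p)))
Pow(Function('J')(Mul(Add(4, 2), Pow(Add(4, -1), -1)), Function('X')(Mul(6, Pow(3, -1)))), 2) = Pow(Mul(6, Mul(5, Mul(6, Pow(3, -1)), Add(5, Mul(-1, Mul(6, Pow(3, -1)))))), 2) = Pow(Mul(6, Mul(5, Mul(6, Rational(1, 3)), Add(5, Mul(-1, Mul(6, Rational(1, 3)))))), 2) = Pow(Mul(6, Mul(5, 2, Add(5, Mul(-1, 2)))), 2) = Pow(Mul(6, Mul(5, 2, Add(5, -2))), 2) = Pow(Mul(6, Mul(5, 2, 3)), 2) = Pow(Mul(6, 30), 2) = Pow(180, 2) = 32400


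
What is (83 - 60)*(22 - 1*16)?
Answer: 138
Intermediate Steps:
(83 - 60)*(22 - 1*16) = 23*(22 - 16) = 23*6 = 138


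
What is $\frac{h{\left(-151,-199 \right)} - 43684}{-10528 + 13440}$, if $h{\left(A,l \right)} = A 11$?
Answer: $- \frac{45345}{2912} \approx -15.572$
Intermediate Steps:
$h{\left(A,l \right)} = 11 A$
$\frac{h{\left(-151,-199 \right)} - 43684}{-10528 + 13440} = \frac{11 \left(-151\right) - 43684}{-10528 + 13440} = \frac{-1661 - 43684}{2912} = \left(-45345\right) \frac{1}{2912} = - \frac{45345}{2912}$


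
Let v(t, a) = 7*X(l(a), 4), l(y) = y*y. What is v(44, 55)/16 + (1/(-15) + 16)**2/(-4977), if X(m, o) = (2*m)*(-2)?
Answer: -23712522859/4479300 ≈ -5293.8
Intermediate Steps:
l(y) = y**2
X(m, o) = -4*m
v(t, a) = -28*a**2 (v(t, a) = 7*(-4*a**2) = -28*a**2)
v(44, 55)/16 + (1/(-15) + 16)**2/(-4977) = -28*55**2/16 + (1/(-15) + 16)**2/(-4977) = -28*3025*(1/16) + (-1/15 + 16)**2*(-1/4977) = -84700*1/16 + (239/15)**2*(-1/4977) = -21175/4 + (57121/225)*(-1/4977) = -21175/4 - 57121/1119825 = -23712522859/4479300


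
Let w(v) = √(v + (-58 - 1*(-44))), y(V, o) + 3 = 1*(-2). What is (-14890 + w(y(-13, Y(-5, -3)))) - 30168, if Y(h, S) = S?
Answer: -45058 + I*√19 ≈ -45058.0 + 4.3589*I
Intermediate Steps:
y(V, o) = -5 (y(V, o) = -3 + 1*(-2) = -3 - 2 = -5)
w(v) = √(-14 + v) (w(v) = √(v + (-58 + 44)) = √(v - 14) = √(-14 + v))
(-14890 + w(y(-13, Y(-5, -3)))) - 30168 = (-14890 + √(-14 - 5)) - 30168 = (-14890 + √(-19)) - 30168 = (-14890 + I*√19) - 30168 = -45058 + I*√19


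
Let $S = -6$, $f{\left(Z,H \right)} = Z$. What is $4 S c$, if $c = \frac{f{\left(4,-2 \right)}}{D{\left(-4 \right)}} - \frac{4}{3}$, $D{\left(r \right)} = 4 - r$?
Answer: $20$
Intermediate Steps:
$c = - \frac{5}{6}$ ($c = \frac{4}{4 - -4} - \frac{4}{3} = \frac{4}{4 + 4} - \frac{4}{3} = \frac{4}{8} - \frac{4}{3} = 4 \cdot \frac{1}{8} - \frac{4}{3} = \frac{1}{2} - \frac{4}{3} = - \frac{5}{6} \approx -0.83333$)
$4 S c = 4 \left(-6\right) \left(- \frac{5}{6}\right) = \left(-24\right) \left(- \frac{5}{6}\right) = 20$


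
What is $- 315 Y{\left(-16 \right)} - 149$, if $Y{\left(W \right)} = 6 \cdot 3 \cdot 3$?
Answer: $-17159$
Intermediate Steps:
$Y{\left(W \right)} = 54$ ($Y{\left(W \right)} = 18 \cdot 3 = 54$)
$- 315 Y{\left(-16 \right)} - 149 = \left(-315\right) 54 - 149 = -17010 - 149 = -17159$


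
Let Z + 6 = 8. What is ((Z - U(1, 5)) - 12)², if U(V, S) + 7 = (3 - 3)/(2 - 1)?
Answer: 9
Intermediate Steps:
Z = 2 (Z = -6 + 8 = 2)
U(V, S) = -7 (U(V, S) = -7 + (3 - 3)/(2 - 1) = -7 + 0/1 = -7 + 0*1 = -7 + 0 = -7)
((Z - U(1, 5)) - 12)² = ((2 - 1*(-7)) - 12)² = ((2 + 7) - 12)² = (9 - 12)² = (-3)² = 9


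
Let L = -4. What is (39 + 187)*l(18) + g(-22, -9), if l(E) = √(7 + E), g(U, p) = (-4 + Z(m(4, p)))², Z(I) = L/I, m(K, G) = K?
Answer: 1155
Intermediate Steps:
Z(I) = -4/I
g(U, p) = 25 (g(U, p) = (-4 - 4/4)² = (-4 - 4*¼)² = (-4 - 1)² = (-5)² = 25)
(39 + 187)*l(18) + g(-22, -9) = (39 + 187)*√(7 + 18) + 25 = 226*√25 + 25 = 226*5 + 25 = 1130 + 25 = 1155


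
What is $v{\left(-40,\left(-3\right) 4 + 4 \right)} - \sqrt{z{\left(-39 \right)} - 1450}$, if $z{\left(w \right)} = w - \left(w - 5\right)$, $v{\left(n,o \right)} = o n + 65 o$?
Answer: $-200 - 17 i \sqrt{5} \approx -200.0 - 38.013 i$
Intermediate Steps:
$v{\left(n,o \right)} = 65 o + n o$ ($v{\left(n,o \right)} = n o + 65 o = 65 o + n o$)
$z{\left(w \right)} = 5$ ($z{\left(w \right)} = w - \left(-5 + w\right) = 5$)
$v{\left(-40,\left(-3\right) 4 + 4 \right)} - \sqrt{z{\left(-39 \right)} - 1450} = \left(\left(-3\right) 4 + 4\right) \left(65 - 40\right) - \sqrt{5 - 1450} = \left(-12 + 4\right) 25 - \sqrt{-1445} = \left(-8\right) 25 - 17 i \sqrt{5} = -200 - 17 i \sqrt{5}$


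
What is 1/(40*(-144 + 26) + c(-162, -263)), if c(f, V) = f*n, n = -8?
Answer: -1/3424 ≈ -0.00029206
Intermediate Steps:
c(f, V) = -8*f (c(f, V) = f*(-8) = -8*f)
1/(40*(-144 + 26) + c(-162, -263)) = 1/(40*(-144 + 26) - 8*(-162)) = 1/(40*(-118) + 1296) = 1/(-4720 + 1296) = 1/(-3424) = -1/3424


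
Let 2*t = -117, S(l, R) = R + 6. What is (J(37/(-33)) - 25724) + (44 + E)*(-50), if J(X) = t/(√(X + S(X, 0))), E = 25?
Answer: -29174 - 117*√5313/322 ≈ -29201.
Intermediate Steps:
S(l, R) = 6 + R
t = -117/2 (t = (½)*(-117) = -117/2 ≈ -58.500)
J(X) = -117/(2*√(6 + X)) (J(X) = -117/(2*√(X + (6 + 0))) = -117/(2*√(X + 6)) = -117/(2*√(6 + X)))
(J(37/(-33)) - 25724) + (44 + E)*(-50) = (-117/(2*√(6 + 37/(-33))) - 25724) + (44 + 25)*(-50) = (-117/(2*√(6 + 37*(-1/33))) - 25724) + 69*(-50) = (-117/(2*√(6 - 37/33)) - 25724) - 3450 = (-117*√5313/322 - 25724) - 3450 = (-25724 - 117*√5313/322) - 3450 = -29174 - 117*√5313/322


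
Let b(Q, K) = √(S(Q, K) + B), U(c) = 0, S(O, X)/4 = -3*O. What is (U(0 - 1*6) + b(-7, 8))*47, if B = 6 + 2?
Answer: 94*√23 ≈ 450.81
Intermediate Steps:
S(O, X) = -12*O (S(O, X) = 4*(-3*O) = -12*O)
B = 8
b(Q, K) = √(8 - 12*Q) (b(Q, K) = √(-12*Q + 8) = √(8 - 12*Q))
(U(0 - 1*6) + b(-7, 8))*47 = (0 + 2*√(2 - 3*(-7)))*47 = (0 + 2*√(2 + 21))*47 = (0 + 2*√23)*47 = (2*√23)*47 = 94*√23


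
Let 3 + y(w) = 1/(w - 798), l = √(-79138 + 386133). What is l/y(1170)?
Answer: -372*√306995/1115 ≈ -184.86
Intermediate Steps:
l = √306995 ≈ 554.07
y(w) = -3 + 1/(-798 + w) (y(w) = -3 + 1/(w - 798) = -3 + 1/(-798 + w))
l/y(1170) = √306995/(((2395 - 3*1170)/(-798 + 1170))) = √306995/(((2395 - 3510)/372)) = √306995/(((1/372)*(-1115))) = √306995/(-1115/372) = √306995*(-372/1115) = -372*√306995/1115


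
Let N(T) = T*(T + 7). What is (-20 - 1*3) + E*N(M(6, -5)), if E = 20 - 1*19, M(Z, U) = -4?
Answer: -35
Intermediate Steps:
N(T) = T*(7 + T)
E = 1 (E = 20 - 19 = 1)
(-20 - 1*3) + E*N(M(6, -5)) = (-20 - 1*3) + 1*(-4*(7 - 4)) = (-20 - 3) + 1*(-4*3) = -23 + 1*(-12) = -23 - 12 = -35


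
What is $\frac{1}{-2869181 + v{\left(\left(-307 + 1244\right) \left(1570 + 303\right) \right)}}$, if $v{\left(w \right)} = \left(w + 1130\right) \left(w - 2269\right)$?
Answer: $\frac{1}{3078024130711} \approx 3.2488 \cdot 10^{-13}$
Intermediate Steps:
$v{\left(w \right)} = \left(-2269 + w\right) \left(1130 + w\right)$ ($v{\left(w \right)} = \left(1130 + w\right) \left(-2269 + w\right) = \left(-2269 + w\right) \left(1130 + w\right)$)
$\frac{1}{-2869181 + v{\left(\left(-307 + 1244\right) \left(1570 + 303\right) \right)}} = \frac{1}{-2869181 - \left(2563970 - \left(-307 + 1244\right)^{2} \left(1570 + 303\right)^{2} + 1139 \left(-307 + 1244\right) \left(1570 + 303\right)\right)} = \frac{1}{-2869181 - \left(2563970 - 3080028510001 + 1139 \cdot 937 \cdot 1873\right)} = \frac{1}{-2869181 - \left(2001510109 - 3080028510001\right)} = \frac{1}{-2869181 - -3078026999892} = \frac{1}{-2869181 + 3078026999892} = \frac{1}{3078024130711}$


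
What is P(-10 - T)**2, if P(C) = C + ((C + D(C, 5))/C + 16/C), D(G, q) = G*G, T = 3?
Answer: 116281/169 ≈ 688.05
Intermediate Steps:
D(G, q) = G**2
P(C) = C + 16/C + (C + C**2)/C (P(C) = C + ((C + C**2)/C + 16/C) = C + (16/C + (C + C**2)/C) = C + 16/C + (C + C**2)/C)
P(-10 - T)**2 = (1 + 2*(-10 - 1*3) + 16/(-10 - 1*3))**2 = (1 + 2*(-10 - 3) + 16/(-10 - 3))**2 = (1 + 2*(-13) + 16/(-13))**2 = (1 - 26 + 16*(-1/13))**2 = (1 - 26 - 16/13)**2 = (-341/13)**2 = 116281/169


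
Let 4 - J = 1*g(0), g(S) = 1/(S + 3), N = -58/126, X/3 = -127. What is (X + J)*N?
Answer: 32828/189 ≈ 173.69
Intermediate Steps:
X = -381 (X = 3*(-127) = -381)
N = -29/63 (N = -58*1/126 = -29/63 ≈ -0.46032)
g(S) = 1/(3 + S)
J = 11/3 (J = 4 - 1/(3 + 0) = 4 - 1/3 = 11/3 ≈ 3.6667)
(X + J)*N = (-381 + 11/3)*(-29/63) = -1132/3*(-29/63) = 32828/189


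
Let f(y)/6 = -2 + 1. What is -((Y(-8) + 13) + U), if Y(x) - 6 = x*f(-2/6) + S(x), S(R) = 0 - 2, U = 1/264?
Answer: -17161/264 ≈ -65.004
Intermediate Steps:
U = 1/264 ≈ 0.0037879
f(y) = -6 (f(y) = 6*(-2 + 1) = 6*(-1) = -6)
S(R) = -2
Y(x) = 4 - 6*x (Y(x) = 6 + (x*(-6) - 2) = 6 + (-6*x - 2) = 6 + (-2 - 6*x) = 4 - 6*x)
-((Y(-8) + 13) + U) = -(((4 - 6*(-8)) + 13) + 1/264) = -(((4 + 48) + 13) + 1/264) = -((52 + 13) + 1/264) = -(65 + 1/264) = -1*17161/264 = -17161/264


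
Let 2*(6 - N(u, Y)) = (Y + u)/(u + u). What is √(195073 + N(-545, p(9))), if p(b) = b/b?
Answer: √57943265855/545 ≈ 441.68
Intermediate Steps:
p(b) = 1
N(u, Y) = 6 - (Y + u)/(4*u) (N(u, Y) = 6 - (Y + u)/(2*(u + u)) = 6 - (Y + u)/(2*(2*u)) = 6 - (Y + u)*1/(2*u)/2 = 6 - (Y + u)/(4*u))
√(195073 + N(-545, p(9))) = √(195073 + (¼)*(-1*1 + 23*(-545))/(-545)) = √(195073 + (¼)*(-1/545)*(-1 - 12535)) = √(195073 + (¼)*(-1/545)*(-12536)) = √(195073 + 3134/545) = √(106317919/545) = √57943265855/545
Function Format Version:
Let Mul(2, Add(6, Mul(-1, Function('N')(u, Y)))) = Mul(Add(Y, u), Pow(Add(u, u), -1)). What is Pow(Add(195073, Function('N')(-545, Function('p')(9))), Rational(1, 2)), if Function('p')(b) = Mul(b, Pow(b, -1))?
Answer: Mul(Rational(1, 545), Pow(57943265855, Rational(1, 2))) ≈ 441.68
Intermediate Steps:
Function('p')(b) = 1
Function('N')(u, Y) = Add(6, Mul(Rational(-1, 4), Pow(u, -1), Add(Y, u))) (Function('N')(u, Y) = Add(6, Mul(Rational(-1, 2), Mul(Add(Y, u), Pow(Add(u, u), -1)))) = Add(6, Mul(Rational(-1, 2), Mul(Add(Y, u), Pow(Mul(2, u), -1)))) = Add(6, Mul(Rational(-1, 2), Mul(Add(Y, u), Mul(Rational(1, 2), Pow(u, -1))))) = Add(6, Mul(Rational(-1, 2), Mul(Rational(1, 2), Pow(u, -1), Add(Y, u)))) = Add(6, Mul(Rational(-1, 4), Pow(u, -1), Add(Y, u))))
Pow(Add(195073, Function('N')(-545, Function('p')(9))), Rational(1, 2)) = Pow(Add(195073, Mul(Rational(1, 4), Pow(-545, -1), Add(Mul(-1, 1), Mul(23, -545)))), Rational(1, 2)) = Pow(Add(195073, Mul(Rational(1, 4), Rational(-1, 545), Add(-1, -12535))), Rational(1, 2)) = Pow(Add(195073, Mul(Rational(1, 4), Rational(-1, 545), -12536)), Rational(1, 2)) = Pow(Add(195073, Rational(3134, 545)), Rational(1, 2)) = Pow(Rational(106317919, 545), Rational(1, 2)) = Mul(Rational(1, 545), Pow(57943265855, Rational(1, 2)))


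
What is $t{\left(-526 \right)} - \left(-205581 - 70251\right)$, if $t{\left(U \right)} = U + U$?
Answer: $274780$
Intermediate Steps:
$t{\left(U \right)} = 2 U$
$t{\left(-526 \right)} - \left(-205581 - 70251\right) = 2 \left(-526\right) - \left(-205581 - 70251\right) = -1052 - \left(-205581 - 70251\right) = -1052 - -275832 = -1052 + 275832 = 274780$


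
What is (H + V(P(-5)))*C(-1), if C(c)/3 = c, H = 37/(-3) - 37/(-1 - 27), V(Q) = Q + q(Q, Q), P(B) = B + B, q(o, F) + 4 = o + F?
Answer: 3781/28 ≈ 135.04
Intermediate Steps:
q(o, F) = -4 + F + o (q(o, F) = -4 + (o + F) = -4 + (F + o) = -4 + F + o)
P(B) = 2*B
V(Q) = -4 + 3*Q (V(Q) = Q + (-4 + Q + Q) = Q + (-4 + 2*Q) = -4 + 3*Q)
H = -925/84 (H = 37*(-1/3) - 37/(-28) = -37/3 - 37*(-1/28) = -37/3 + 37/28 = -925/84 ≈ -11.012)
C(c) = 3*c
(H + V(P(-5)))*C(-1) = (-925/84 + (-4 + 3*(2*(-5))))*(3*(-1)) = (-925/84 + (-4 + 3*(-10)))*(-3) = (-925/84 + (-4 - 30))*(-3) = (-925/84 - 34)*(-3) = -3781/84*(-3) = 3781/28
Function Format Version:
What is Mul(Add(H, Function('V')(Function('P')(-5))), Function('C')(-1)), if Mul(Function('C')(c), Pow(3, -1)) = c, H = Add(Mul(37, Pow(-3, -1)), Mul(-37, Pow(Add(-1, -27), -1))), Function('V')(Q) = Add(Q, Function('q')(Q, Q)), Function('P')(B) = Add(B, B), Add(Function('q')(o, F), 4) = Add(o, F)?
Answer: Rational(3781, 28) ≈ 135.04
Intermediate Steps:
Function('q')(o, F) = Add(-4, F, o) (Function('q')(o, F) = Add(-4, Add(o, F)) = Add(-4, Add(F, o)) = Add(-4, F, o))
Function('P')(B) = Mul(2, B)
Function('V')(Q) = Add(-4, Mul(3, Q)) (Function('V')(Q) = Add(Q, Add(-4, Q, Q)) = Add(Q, Add(-4, Mul(2, Q))) = Add(-4, Mul(3, Q)))
H = Rational(-925, 84) (H = Add(Mul(37, Rational(-1, 3)), Mul(-37, Pow(-28, -1))) = Add(Rational(-37, 3), Mul(-37, Rational(-1, 28))) = Add(Rational(-37, 3), Rational(37, 28)) = Rational(-925, 84) ≈ -11.012)
Function('C')(c) = Mul(3, c)
Mul(Add(H, Function('V')(Function('P')(-5))), Function('C')(-1)) = Mul(Add(Rational(-925, 84), Add(-4, Mul(3, Mul(2, -5)))), Mul(3, -1)) = Mul(Add(Rational(-925, 84), Add(-4, Mul(3, -10))), -3) = Mul(Add(Rational(-925, 84), Add(-4, -30)), -3) = Mul(Add(Rational(-925, 84), -34), -3) = Mul(Rational(-3781, 84), -3) = Rational(3781, 28)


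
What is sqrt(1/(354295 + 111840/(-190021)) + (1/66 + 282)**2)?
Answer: sqrt(1570234651715132467510956810205)/4443342971430 ≈ 282.02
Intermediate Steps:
sqrt(1/(354295 + 111840/(-190021)) + (1/66 + 282)**2) = sqrt(1/(354295 + 111840*(-1/190021)) + (1/66 + 282)**2) = sqrt(1/(354295 - 111840/190021) + (18613/66)**2) = sqrt(1/(67323378355/190021) + 346443769/4356) = sqrt(190021/67323378355 + 346443769/4356) = sqrt(23323764939946951471/293260636114380) = sqrt(1570234651715132467510956810205)/4443342971430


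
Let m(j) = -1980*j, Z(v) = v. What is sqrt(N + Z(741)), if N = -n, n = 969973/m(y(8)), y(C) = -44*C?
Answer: sqrt(5154773870)/2640 ≈ 27.196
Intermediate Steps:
n = 969973/696960 (n = 969973/((-(-87120)*8)) = 969973/((-1980*(-352))) = 969973/696960 ≈ 1.3917)
N = -969973/696960 (N = -1*969973/696960 = -969973/696960 ≈ -1.3917)
sqrt(N + Z(741)) = sqrt(-969973/696960 + 741) = sqrt(515477387/696960) = sqrt(5154773870)/2640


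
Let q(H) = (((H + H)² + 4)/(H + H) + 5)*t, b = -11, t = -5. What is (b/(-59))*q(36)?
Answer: -76285/1062 ≈ -71.831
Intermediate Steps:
q(H) = -25 - 5*(4 + 4*H²)/(2*H) (q(H) = (((H + H)² + 4)/(H + H) + 5)*(-5) = (((2*H)² + 4)/((2*H)) + 5)*(-5) = ((4*H² + 4)*(1/(2*H)) + 5)*(-5) = ((4 + 4*H²)*(1/(2*H)) + 5)*(-5) = ((4 + 4*H²)/(2*H) + 5)*(-5) = (5 + (4 + 4*H²)/(2*H))*(-5) = -25 - 5*(4 + 4*H²)/(2*H))
(b/(-59))*q(36) = (-11/(-59))*(-25 - 10*36 - 10/36) = (-11*(-1/59))*(-25 - 360 - 10*1/36) = 11*(-25 - 360 - 5/18)/59 = (11/59)*(-6935/18) = -76285/1062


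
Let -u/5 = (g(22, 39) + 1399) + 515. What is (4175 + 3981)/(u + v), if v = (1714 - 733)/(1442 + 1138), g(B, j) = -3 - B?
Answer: -7014160/8122373 ≈ -0.86356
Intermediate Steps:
v = 327/860 (v = 981/2580 = 981*(1/2580) = 327/860 ≈ 0.38023)
u = -9445 (u = -5*(((-3 - 1*22) + 1399) + 515) = -5*(((-3 - 22) + 1399) + 515) = -5*((-25 + 1399) + 515) = -5*(1374 + 515) = -5*1889 = -9445)
(4175 + 3981)/(u + v) = (4175 + 3981)/(-9445 + 327/860) = 8156/(-8122373/860) = 8156*(-860/8122373) = -7014160/8122373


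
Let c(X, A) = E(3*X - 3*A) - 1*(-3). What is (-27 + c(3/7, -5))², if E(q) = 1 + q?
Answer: 2209/49 ≈ 45.082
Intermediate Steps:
c(X, A) = 4 - 3*A + 3*X (c(X, A) = (1 + (3*X - 3*A)) - 1*(-3) = (1 + (-3*A + 3*X)) + 3 = (1 - 3*A + 3*X) + 3 = 4 - 3*A + 3*X)
(-27 + c(3/7, -5))² = (-27 + (4 - 3*(-5) + 3*(3/7)))² = (-27 + (4 + 15 + 3*(3*(⅐))))² = (-27 + (4 + 15 + 3*(3/7)))² = (-27 + (4 + 15 + 9/7))² = (-27 + 142/7)² = (-47/7)² = 2209/49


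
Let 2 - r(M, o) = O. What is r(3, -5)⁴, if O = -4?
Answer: 1296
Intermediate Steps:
r(M, o) = 6 (r(M, o) = 2 - 1*(-4) = 2 + 4 = 6)
r(3, -5)⁴ = 6⁴ = 1296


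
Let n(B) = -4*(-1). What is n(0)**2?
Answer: 16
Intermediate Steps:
n(B) = 4
n(0)**2 = 4**2 = 16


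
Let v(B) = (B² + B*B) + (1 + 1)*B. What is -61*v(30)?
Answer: -113460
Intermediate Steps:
v(B) = 2*B + 2*B² (v(B) = (B² + B²) + 2*B = 2*B² + 2*B = 2*B + 2*B²)
-61*v(30) = -122*30*(1 + 30) = -122*30*31 = -61*1860 = -113460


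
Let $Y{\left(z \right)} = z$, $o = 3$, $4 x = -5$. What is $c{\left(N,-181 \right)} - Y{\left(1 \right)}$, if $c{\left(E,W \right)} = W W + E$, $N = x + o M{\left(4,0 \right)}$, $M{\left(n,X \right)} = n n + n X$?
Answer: $\frac{131227}{4} \approx 32807.0$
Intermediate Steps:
$x = - \frac{5}{4}$ ($x = \frac{1}{4} \left(-5\right) = - \frac{5}{4} \approx -1.25$)
$M{\left(n,X \right)} = n^{2} + X n$
$N = \frac{187}{4}$ ($N = - \frac{5}{4} + 3 \cdot 4 \left(0 + 4\right) = - \frac{5}{4} + 3 \cdot 4 \cdot 4 = - \frac{5}{4} + 3 \cdot 16 = - \frac{5}{4} + 48 = \frac{187}{4} \approx 46.75$)
$c{\left(E,W \right)} = E + W^{2}$ ($c{\left(E,W \right)} = W^{2} + E = E + W^{2}$)
$c{\left(N,-181 \right)} - Y{\left(1 \right)} = \left(\frac{187}{4} + \left(-181\right)^{2}\right) - 1 = \left(\frac{187}{4} + 32761\right) - 1 = \frac{131231}{4} - 1 = \frac{131227}{4}$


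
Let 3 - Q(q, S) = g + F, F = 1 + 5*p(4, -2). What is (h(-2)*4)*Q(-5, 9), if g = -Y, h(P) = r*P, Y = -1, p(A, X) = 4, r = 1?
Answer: 152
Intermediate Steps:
h(P) = P (h(P) = 1*P = P)
g = 1 (g = -1*(-1) = 1)
F = 21 (F = 1 + 5*4 = 1 + 20 = 21)
Q(q, S) = -19 (Q(q, S) = 3 - (1 + 21) = 3 - 1*22 = 3 - 22 = -19)
(h(-2)*4)*Q(-5, 9) = -2*4*(-19) = -8*(-19) = 152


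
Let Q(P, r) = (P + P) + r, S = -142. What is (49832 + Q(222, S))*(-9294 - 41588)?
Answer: -2550918188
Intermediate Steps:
Q(P, r) = r + 2*P (Q(P, r) = 2*P + r = r + 2*P)
(49832 + Q(222, S))*(-9294 - 41588) = (49832 + (-142 + 2*222))*(-9294 - 41588) = (49832 + (-142 + 444))*(-50882) = (49832 + 302)*(-50882) = 50134*(-50882) = -2550918188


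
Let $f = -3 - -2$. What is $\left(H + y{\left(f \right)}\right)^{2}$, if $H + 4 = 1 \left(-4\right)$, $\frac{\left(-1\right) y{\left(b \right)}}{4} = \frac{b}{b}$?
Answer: $144$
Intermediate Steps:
$f = -1$ ($f = -3 + 2 = -1$)
$y{\left(b \right)} = -4$ ($y{\left(b \right)} = - 4 \frac{b}{b} = \left(-4\right) 1 = -4$)
$H = -8$ ($H = -4 + 1 \left(-4\right) = -4 - 4 = -8$)
$\left(H + y{\left(f \right)}\right)^{2} = \left(-8 - 4\right)^{2} = \left(-12\right)^{2} = 144$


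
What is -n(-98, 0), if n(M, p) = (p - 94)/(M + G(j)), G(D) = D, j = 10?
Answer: -47/44 ≈ -1.0682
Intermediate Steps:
n(M, p) = (-94 + p)/(10 + M) (n(M, p) = (p - 94)/(M + 10) = (-94 + p)/(10 + M))
-n(-98, 0) = -(-94 + 0)/(10 - 98) = -(-94)/(-88) = -(-1)*(-94)/88 = -1*47/44 = -47/44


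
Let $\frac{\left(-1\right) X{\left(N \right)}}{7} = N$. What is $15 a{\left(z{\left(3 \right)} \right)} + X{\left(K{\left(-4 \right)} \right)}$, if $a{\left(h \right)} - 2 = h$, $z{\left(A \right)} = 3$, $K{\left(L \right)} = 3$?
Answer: $54$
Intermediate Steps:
$X{\left(N \right)} = - 7 N$
$a{\left(h \right)} = 2 + h$
$15 a{\left(z{\left(3 \right)} \right)} + X{\left(K{\left(-4 \right)} \right)} = 15 \left(2 + 3\right) - 21 = 15 \cdot 5 - 21 = 75 - 21 = 54$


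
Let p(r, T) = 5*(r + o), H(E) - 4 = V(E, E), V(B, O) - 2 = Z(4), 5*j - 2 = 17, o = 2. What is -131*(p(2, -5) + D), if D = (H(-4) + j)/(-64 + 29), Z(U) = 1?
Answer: -451426/175 ≈ -2579.6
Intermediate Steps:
j = 19/5 (j = 2/5 + (1/5)*17 = 2/5 + 17/5 = 19/5 ≈ 3.8000)
V(B, O) = 3 (V(B, O) = 2 + 1 = 3)
H(E) = 7 (H(E) = 4 + 3 = 7)
p(r, T) = 10 + 5*r (p(r, T) = 5*(r + 2) = 5*(2 + r) = 10 + 5*r)
D = -54/175 (D = (7 + 19/5)/(-64 + 29) = (54/5)/(-35) = (54/5)*(-1/35) = -54/175 ≈ -0.30857)
-131*(p(2, -5) + D) = -131*((10 + 5*2) - 54/175) = -131*((10 + 10) - 54/175) = -131*(20 - 54/175) = -131*3446/175 = -451426/175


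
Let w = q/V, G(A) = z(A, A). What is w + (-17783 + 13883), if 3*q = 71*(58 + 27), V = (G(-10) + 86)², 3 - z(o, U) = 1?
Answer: -90598765/23232 ≈ -3899.7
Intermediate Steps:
z(o, U) = 2 (z(o, U) = 3 - 1*1 = 3 - 1 = 2)
G(A) = 2
V = 7744 (V = (2 + 86)² = 88² = 7744)
q = 6035/3 (q = (71*(58 + 27))/3 = (71*85)/3 = (⅓)*6035 = 6035/3 ≈ 2011.7)
w = 6035/23232 (w = (6035/3)/7744 = (6035/3)*(1/7744) = 6035/23232 ≈ 0.25977)
w + (-17783 + 13883) = 6035/23232 + (-17783 + 13883) = 6035/23232 - 3900 = -90598765/23232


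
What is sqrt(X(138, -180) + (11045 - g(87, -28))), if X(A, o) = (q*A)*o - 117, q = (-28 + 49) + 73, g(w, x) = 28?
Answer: 2*I*sqrt(581015) ≈ 1524.5*I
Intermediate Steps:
q = 94 (q = 21 + 73 = 94)
X(A, o) = -117 + 94*A*o (X(A, o) = (94*A)*o - 117 = 94*A*o - 117 = -117 + 94*A*o)
sqrt(X(138, -180) + (11045 - g(87, -28))) = sqrt((-117 + 94*138*(-180)) + (11045 - 1*28)) = sqrt((-117 - 2334960) + (11045 - 28)) = sqrt(-2335077 + 11017) = sqrt(-2324060) = 2*I*sqrt(581015)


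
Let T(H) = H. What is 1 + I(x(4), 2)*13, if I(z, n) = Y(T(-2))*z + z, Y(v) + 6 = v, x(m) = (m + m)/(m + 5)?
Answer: -719/9 ≈ -79.889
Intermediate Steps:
x(m) = 2*m/(5 + m) (x(m) = (2*m)/(5 + m) = 2*m/(5 + m))
Y(v) = -6 + v
I(z, n) = -7*z (I(z, n) = (-6 - 2)*z + z = -8*z + z = -7*z)
1 + I(x(4), 2)*13 = 1 - 14*4/(5 + 4)*13 = 1 - 14*4/9*13 = 1 - 7*8/9*13 = 1 - 56/9*13 = 1 - 728/9 = -719/9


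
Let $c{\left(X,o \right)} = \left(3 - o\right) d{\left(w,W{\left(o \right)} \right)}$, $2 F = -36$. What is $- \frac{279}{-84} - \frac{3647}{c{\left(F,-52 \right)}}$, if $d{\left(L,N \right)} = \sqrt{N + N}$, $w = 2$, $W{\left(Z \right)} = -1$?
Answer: $\frac{93}{28} + \frac{3647 i \sqrt{2}}{110} \approx 3.3214 + 46.888 i$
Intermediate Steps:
$F = -18$ ($F = \frac{1}{2} \left(-36\right) = -18$)
$d{\left(L,N \right)} = \sqrt{2} \sqrt{N}$ ($d{\left(L,N \right)} = \sqrt{2 N} = \sqrt{2} \sqrt{N}$)
$c{\left(X,o \right)} = i \sqrt{2} \left(3 - o\right)$ ($c{\left(X,o \right)} = \left(3 - o\right) \sqrt{2} \sqrt{-1} = \left(3 - o\right) \sqrt{2} i = \left(3 - o\right) i \sqrt{2} = i \sqrt{2} \left(3 - o\right)$)
$- \frac{279}{-84} - \frac{3647}{c{\left(F,-52 \right)}} = - \frac{279}{-84} - \frac{3647}{i \sqrt{2} \left(3 - -52\right)} = \left(-279\right) \left(- \frac{1}{84}\right) - \frac{3647}{i \sqrt{2} \left(3 + 52\right)} = \frac{93}{28} - \frac{3647}{i \sqrt{2} \cdot 55} = \frac{93}{28} - \frac{3647}{55 i \sqrt{2}} = \frac{93}{28} - 3647 \left(- \frac{i \sqrt{2}}{110}\right) = \frac{93}{28} + \frac{3647 i \sqrt{2}}{110}$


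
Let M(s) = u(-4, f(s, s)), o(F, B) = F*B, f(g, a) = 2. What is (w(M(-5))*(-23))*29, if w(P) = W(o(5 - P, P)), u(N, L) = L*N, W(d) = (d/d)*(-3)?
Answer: 2001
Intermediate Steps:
o(F, B) = B*F
W(d) = -3 (W(d) = 1*(-3) = -3)
M(s) = -8 (M(s) = 2*(-4) = -8)
w(P) = -3
(w(M(-5))*(-23))*29 = -3*(-23)*29 = 69*29 = 2001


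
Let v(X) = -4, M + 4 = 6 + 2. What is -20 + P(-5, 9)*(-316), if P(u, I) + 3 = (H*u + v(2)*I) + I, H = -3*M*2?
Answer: -28460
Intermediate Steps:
M = 4 (M = -4 + (6 + 2) = -4 + 8 = 4)
H = -24 (H = -3*4*2 = -12*2 = -24)
P(u, I) = -3 - 24*u - 3*I (P(u, I) = -3 + ((-24*u - 4*I) + I) = -3 + (-24*u - 3*I) = -3 - 24*u - 3*I)
-20 + P(-5, 9)*(-316) = -20 + (-3 - 24*(-5) - 3*9)*(-316) = -20 + (-3 + 120 - 27)*(-316) = -20 + 90*(-316) = -20 - 28440 = -28460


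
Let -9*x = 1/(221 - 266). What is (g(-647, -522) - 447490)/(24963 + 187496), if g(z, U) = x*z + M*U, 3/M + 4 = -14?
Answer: -13938374/6618915 ≈ -2.1058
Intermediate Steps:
M = -⅙ (M = 3/(-4 - 14) = 3/(-18) = 3*(-1/18) = -⅙ ≈ -0.16667)
x = 1/405 (x = -1/(9*(221 - 266)) = -⅑/(-45) = -⅑*(-1/45) = 1/405 ≈ 0.0024691)
g(z, U) = -U/6 + z/405 (g(z, U) = z/405 - U/6 = -U/6 + z/405)
(g(-647, -522) - 447490)/(24963 + 187496) = ((-⅙*(-522) + (1/405)*(-647)) - 447490)/(24963 + 187496) = ((87 - 647/405) - 447490)/212459 = (34588/405 - 447490)*(1/212459) = -181198862/405*1/212459 = -13938374/6618915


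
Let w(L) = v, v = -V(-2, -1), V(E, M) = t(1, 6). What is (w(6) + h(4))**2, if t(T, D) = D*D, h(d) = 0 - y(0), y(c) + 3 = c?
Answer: 1089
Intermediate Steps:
y(c) = -3 + c
h(d) = 3 (h(d) = 0 - (-3 + 0) = 0 - 1*(-3) = 0 + 3 = 3)
t(T, D) = D**2
V(E, M) = 36 (V(E, M) = 6**2 = 36)
v = -36 (v = -1*36 = -36)
w(L) = -36
(w(6) + h(4))**2 = (-36 + 3)**2 = (-33)**2 = 1089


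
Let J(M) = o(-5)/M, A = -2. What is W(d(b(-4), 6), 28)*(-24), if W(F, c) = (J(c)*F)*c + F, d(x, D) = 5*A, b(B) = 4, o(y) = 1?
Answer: 480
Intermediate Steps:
J(M) = 1/M
d(x, D) = -10 (d(x, D) = 5*(-2) = -10)
W(F, c) = 2*F (W(F, c) = (F/c)*c + F = F + F = 2*F)
W(d(b(-4), 6), 28)*(-24) = (2*(-10))*(-24) = -20*(-24) = 480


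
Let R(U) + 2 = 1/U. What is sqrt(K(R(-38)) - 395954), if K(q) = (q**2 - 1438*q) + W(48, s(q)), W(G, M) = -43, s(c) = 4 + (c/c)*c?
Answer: 7*I*sqrt(11583799)/38 ≈ 626.96*I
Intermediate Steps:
s(c) = 4 + c (s(c) = 4 + 1*c = 4 + c)
R(U) = -2 + 1/U
K(q) = -43 + q**2 - 1438*q (K(q) = (q**2 - 1438*q) - 43 = -43 + q**2 - 1438*q)
sqrt(K(R(-38)) - 395954) = sqrt((-43 + (-2 + 1/(-38))**2 - 1438*(-2 + 1/(-38))) - 395954) = sqrt((-43 + (-2 - 1/38)**2 - 1438*(-2 - 1/38)) - 395954) = sqrt((-43 + (-77/38)**2 - 1438*(-77/38)) - 395954) = sqrt((-43 + 5929/1444 + 55363/19) - 395954) = sqrt(4151425/1444 - 395954) = sqrt(-567606151/1444) = 7*I*sqrt(11583799)/38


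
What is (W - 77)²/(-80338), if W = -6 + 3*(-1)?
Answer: -3698/40169 ≈ -0.092061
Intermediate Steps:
W = -9 (W = -6 - 3 = -9)
(W - 77)²/(-80338) = (-9 - 77)²/(-80338) = (-86)²*(-1/80338) = 7396*(-1/80338) = -3698/40169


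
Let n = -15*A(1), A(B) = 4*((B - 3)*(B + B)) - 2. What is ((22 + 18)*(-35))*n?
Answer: -378000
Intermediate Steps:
A(B) = -2 + 8*B*(-3 + B) (A(B) = 4*((-3 + B)*(2*B)) - 2 = 4*(2*B*(-3 + B)) - 2 = 8*B*(-3 + B) - 2 = -2 + 8*B*(-3 + B))
n = 270 (n = -15*(-2 - 24*1 + 8*1²) = -15*(-2 - 24 + 8*1) = -15*(-2 - 24 + 8) = -15*(-18) = 270)
((22 + 18)*(-35))*n = ((22 + 18)*(-35))*270 = (40*(-35))*270 = -1400*270 = -378000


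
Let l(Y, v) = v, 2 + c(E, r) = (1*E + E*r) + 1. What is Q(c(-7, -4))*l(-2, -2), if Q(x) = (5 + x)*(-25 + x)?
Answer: 250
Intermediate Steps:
c(E, r) = -1 + E + E*r (c(E, r) = -2 + ((1*E + E*r) + 1) = -2 + ((E + E*r) + 1) = -2 + (1 + E + E*r) = -1 + E + E*r)
Q(x) = (-25 + x)*(5 + x)
Q(c(-7, -4))*l(-2, -2) = (-125 + (-1 - 7 - 7*(-4))² - 20*(-1 - 7 - 7*(-4)))*(-2) = (-125 + (-1 - 7 + 28)² - 20*(-1 - 7 + 28))*(-2) = (-125 + 20² - 20*20)*(-2) = (-125 + 400 - 400)*(-2) = -125*(-2) = 250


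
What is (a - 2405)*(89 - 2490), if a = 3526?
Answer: -2691521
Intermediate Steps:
(a - 2405)*(89 - 2490) = (3526 - 2405)*(89 - 2490) = 1121*(-2401) = -2691521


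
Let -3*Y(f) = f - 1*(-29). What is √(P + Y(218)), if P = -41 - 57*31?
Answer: I*√17013/3 ≈ 43.478*I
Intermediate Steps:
P = -1808 (P = -41 - 1767 = -1808)
Y(f) = -29/3 - f/3 (Y(f) = -(f - 1*(-29))/3 = -(f + 29)/3 = -(29 + f)/3 = -29/3 - f/3)
√(P + Y(218)) = √(-1808 + (-29/3 - ⅓*218)) = √(-1808 + (-29/3 - 218/3)) = √(-1808 - 247/3) = √(-5671/3) = I*√17013/3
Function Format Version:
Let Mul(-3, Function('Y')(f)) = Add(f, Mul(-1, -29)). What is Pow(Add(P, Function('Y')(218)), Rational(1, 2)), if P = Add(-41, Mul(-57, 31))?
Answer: Mul(Rational(1, 3), I, Pow(17013, Rational(1, 2))) ≈ Mul(43.478, I)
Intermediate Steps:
P = -1808 (P = Add(-41, -1767) = -1808)
Function('Y')(f) = Add(Rational(-29, 3), Mul(Rational(-1, 3), f)) (Function('Y')(f) = Mul(Rational(-1, 3), Add(f, Mul(-1, -29))) = Mul(Rational(-1, 3), Add(f, 29)) = Mul(Rational(-1, 3), Add(29, f)) = Add(Rational(-29, 3), Mul(Rational(-1, 3), f)))
Pow(Add(P, Function('Y')(218)), Rational(1, 2)) = Pow(Add(-1808, Add(Rational(-29, 3), Mul(Rational(-1, 3), 218))), Rational(1, 2)) = Pow(Add(-1808, Add(Rational(-29, 3), Rational(-218, 3))), Rational(1, 2)) = Pow(Add(-1808, Rational(-247, 3)), Rational(1, 2)) = Pow(Rational(-5671, 3), Rational(1, 2)) = Mul(Rational(1, 3), I, Pow(17013, Rational(1, 2)))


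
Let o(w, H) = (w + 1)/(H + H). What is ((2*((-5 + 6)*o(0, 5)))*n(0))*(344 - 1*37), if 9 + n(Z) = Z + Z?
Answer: -2763/5 ≈ -552.60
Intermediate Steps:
n(Z) = -9 + 2*Z (n(Z) = -9 + (Z + Z) = -9 + 2*Z)
o(w, H) = (1 + w)/(2*H) (o(w, H) = (1 + w)/((2*H)) = (1 + w)*(1/(2*H)) = (1 + w)/(2*H))
((2*((-5 + 6)*o(0, 5)))*n(0))*(344 - 1*37) = ((2*((-5 + 6)*((½)*(1 + 0)/5)))*(-9 + 2*0))*(344 - 1*37) = ((2*(1*((½)*(⅕)*1)))*(-9 + 0))*(344 - 37) = ((2*(1*(⅒)))*(-9))*307 = ((2*(⅒))*(-9))*307 = ((⅕)*(-9))*307 = -9/5*307 = -2763/5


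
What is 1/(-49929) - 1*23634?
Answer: -1180021987/49929 ≈ -23634.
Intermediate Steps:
1/(-49929) - 1*23634 = -1/49929 - 23634 = -1180021987/49929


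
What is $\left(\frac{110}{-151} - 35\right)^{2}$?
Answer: $\frac{29106025}{22801} \approx 1276.5$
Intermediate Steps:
$\left(\frac{110}{-151} - 35\right)^{2} = \left(110 \left(- \frac{1}{151}\right) - 35\right)^{2} = \left(- \frac{110}{151} - 35\right)^{2} = \left(- \frac{5395}{151}\right)^{2} = \frac{29106025}{22801}$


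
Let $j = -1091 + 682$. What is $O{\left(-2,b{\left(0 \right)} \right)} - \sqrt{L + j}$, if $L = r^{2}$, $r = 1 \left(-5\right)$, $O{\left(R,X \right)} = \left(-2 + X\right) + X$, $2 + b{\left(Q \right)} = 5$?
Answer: $4 - 8 i \sqrt{6} \approx 4.0 - 19.596 i$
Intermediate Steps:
$b{\left(Q \right)} = 3$ ($b{\left(Q \right)} = -2 + 5 = 3$)
$O{\left(R,X \right)} = -2 + 2 X$
$j = -409$
$r = -5$
$L = 25$ ($L = \left(-5\right)^{2} = 25$)
$O{\left(-2,b{\left(0 \right)} \right)} - \sqrt{L + j} = \left(-2 + 2 \cdot 3\right) - \sqrt{25 - 409} = \left(-2 + 6\right) - \sqrt{-384} = 4 - 8 i \sqrt{6}$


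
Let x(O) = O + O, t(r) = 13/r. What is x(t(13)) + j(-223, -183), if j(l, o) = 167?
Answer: 169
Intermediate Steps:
x(O) = 2*O
x(t(13)) + j(-223, -183) = 2*(13/13) + 167 = 2*(13*(1/13)) + 167 = 2*1 + 167 = 2 + 167 = 169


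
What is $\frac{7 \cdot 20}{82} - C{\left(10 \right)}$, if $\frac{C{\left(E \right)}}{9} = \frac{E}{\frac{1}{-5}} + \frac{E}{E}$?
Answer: $\frac{18151}{41} \approx 442.71$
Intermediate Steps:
$C{\left(E \right)} = 9 - 45 E$ ($C{\left(E \right)} = 9 \left(\frac{E}{\frac{1}{-5}} + \frac{E}{E}\right) = 9 \left(\frac{E}{- \frac{1}{5}} + 1\right) = 9 \left(E \left(-5\right) + 1\right) = 9 \left(- 5 E + 1\right) = 9 \left(1 - 5 E\right) = 9 - 45 E$)
$\frac{7 \cdot 20}{82} - C{\left(10 \right)} = \frac{7 \cdot 20}{82} - \left(9 - 450\right) = 140 \cdot \frac{1}{82} - \left(9 - 450\right) = \frac{70}{41} - -441 = \frac{70}{41} + 441 = \frac{18151}{41}$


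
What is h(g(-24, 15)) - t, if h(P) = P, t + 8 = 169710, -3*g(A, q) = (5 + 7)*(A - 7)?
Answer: -169578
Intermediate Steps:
g(A, q) = 28 - 4*A (g(A, q) = -(5 + 7)*(A - 7)/3 = -4*(-7 + A) = -(-84 + 12*A)/3 = 28 - 4*A)
t = 169702 (t = -8 + 169710 = 169702)
h(g(-24, 15)) - t = (28 - 4*(-24)) - 1*169702 = (28 + 96) - 169702 = 124 - 169702 = -169578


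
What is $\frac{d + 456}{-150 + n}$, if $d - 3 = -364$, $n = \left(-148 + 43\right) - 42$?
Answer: $- \frac{95}{297} \approx -0.31987$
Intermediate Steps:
$n = -147$ ($n = -105 - 42 = -147$)
$d = -361$ ($d = 3 - 364 = -361$)
$\frac{d + 456}{-150 + n} = \frac{-361 + 456}{-150 - 147} = \frac{95}{-297} = 95 \left(- \frac{1}{297}\right) = - \frac{95}{297}$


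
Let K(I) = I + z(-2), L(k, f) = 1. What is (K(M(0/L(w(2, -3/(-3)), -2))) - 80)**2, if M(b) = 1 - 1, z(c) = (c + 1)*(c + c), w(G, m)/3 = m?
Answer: 5776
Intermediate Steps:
w(G, m) = 3*m
z(c) = 2*c*(1 + c) (z(c) = (1 + c)*(2*c) = 2*c*(1 + c))
M(b) = 0
K(I) = 4 + I (K(I) = I + 2*(-2)*(1 - 2) = I + 2*(-2)*(-1) = I + 4 = 4 + I)
(K(M(0/L(w(2, -3/(-3)), -2))) - 80)**2 = ((4 + 0) - 80)**2 = (4 - 80)**2 = (-76)**2 = 5776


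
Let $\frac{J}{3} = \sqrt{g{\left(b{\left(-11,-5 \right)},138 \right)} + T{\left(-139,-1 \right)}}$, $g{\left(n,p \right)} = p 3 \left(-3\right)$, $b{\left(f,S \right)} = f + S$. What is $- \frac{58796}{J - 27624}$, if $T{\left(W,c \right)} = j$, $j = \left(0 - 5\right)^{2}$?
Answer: $\frac{541393568}{254365443} + \frac{58796 i \sqrt{1217}}{254365443} \approx 2.1284 + 0.0080637 i$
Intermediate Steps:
$b{\left(f,S \right)} = S + f$
$j = 25$ ($j = \left(-5\right)^{2} = 25$)
$T{\left(W,c \right)} = 25$
$g{\left(n,p \right)} = - 9 p$ ($g{\left(n,p \right)} = 3 p \left(-3\right) = - 9 p$)
$J = 3 i \sqrt{1217}$ ($J = 3 \sqrt{\left(-9\right) 138 + 25} = 3 \sqrt{-1242 + 25} = 3 \sqrt{-1217} = 3 i \sqrt{1217} \approx 104.66 i$)
$- \frac{58796}{J - 27624} = - \frac{58796}{3 i \sqrt{1217} - 27624} = - \frac{58796}{-27624 + 3 i \sqrt{1217}}$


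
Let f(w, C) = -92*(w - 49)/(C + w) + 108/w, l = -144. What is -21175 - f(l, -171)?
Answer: -26608531/1260 ≈ -21118.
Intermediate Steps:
f(w, C) = 108/w - 92*(-49 + w)/(C + w) (f(w, C) = -92*(-49 + w)/(C + w) + 108/w = 108/w - 92*(-49 + w)/(C + w))
-21175 - f(l, -171) = -21175 - 4*(-23*(-144)² + 27*(-171) + 1154*(-144))/((-144)*(-171 - 144)) = -21175 - 4*(-1)*(-23*20736 - 4617 - 166176)/(144*(-315)) = -21175 - 4*(-1)*(-1)*(-476928 - 4617 - 166176)/(144*315) = -21175 - 4*(-1)*(-1)*(-647721)/(144*315) = -21175 - 1*(-71969/1260) = -21175 + 71969/1260 = -26608531/1260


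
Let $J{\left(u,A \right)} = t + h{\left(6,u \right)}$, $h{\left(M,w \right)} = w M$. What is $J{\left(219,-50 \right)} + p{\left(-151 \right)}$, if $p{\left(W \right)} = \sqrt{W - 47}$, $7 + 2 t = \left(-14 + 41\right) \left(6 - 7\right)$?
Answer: $1297 + 3 i \sqrt{22} \approx 1297.0 + 14.071 i$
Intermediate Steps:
$h{\left(M,w \right)} = M w$
$t = -17$ ($t = - \frac{7}{2} + \frac{\left(-14 + 41\right) \left(6 - 7\right)}{2} = - \frac{7}{2} + \frac{27 \left(-1\right)}{2} = - \frac{7}{2} + \frac{1}{2} \left(-27\right) = - \frac{7}{2} - \frac{27}{2} = -17$)
$J{\left(u,A \right)} = -17 + 6 u$
$p{\left(W \right)} = \sqrt{-47 + W}$
$J{\left(219,-50 \right)} + p{\left(-151 \right)} = \left(-17 + 6 \cdot 219\right) + \sqrt{-47 - 151} = \left(-17 + 1314\right) + \sqrt{-198} = 1297 + 3 i \sqrt{22}$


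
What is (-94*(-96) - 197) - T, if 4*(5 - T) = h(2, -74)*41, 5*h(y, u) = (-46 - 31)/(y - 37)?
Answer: 882651/100 ≈ 8826.5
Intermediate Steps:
h(y, u) = -77/(5*(-37 + y)) (h(y, u) = ((-46 - 31)/(y - 37))/5 = (-77/(-37 + y))/5 = -77/(5*(-37 + y)))
T = 49/100 (T = 5 - (-77/(-185 + 5*2))*41/4 = 5 - (-77/(-185 + 10))*41/4 = 5 - (-77/(-175))*41/4 = 5 - (-77*(-1/175))*41/4 = 5 - 11*41/100 = 5 - ¼*451/25 = 5 - 451/100 = 49/100 ≈ 0.49000)
(-94*(-96) - 197) - T = (-94*(-96) - 197) - 1*49/100 = (9024 - 197) - 49/100 = 8827 - 49/100 = 882651/100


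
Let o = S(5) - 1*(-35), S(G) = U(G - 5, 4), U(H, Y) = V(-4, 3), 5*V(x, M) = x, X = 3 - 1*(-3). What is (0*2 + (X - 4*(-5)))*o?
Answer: 4446/5 ≈ 889.20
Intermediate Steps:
X = 6 (X = 3 + 3 = 6)
V(x, M) = x/5
U(H, Y) = -⅘ (U(H, Y) = (⅕)*(-4) = -⅘)
S(G) = -⅘
o = 171/5 (o = -⅘ - 1*(-35) = -⅘ + 35 = 171/5 ≈ 34.200)
(0*2 + (X - 4*(-5)))*o = (0*2 + (6 - 4*(-5)))*(171/5) = (0 + (6 + 20))*(171/5) = (0 + 26)*(171/5) = 26*(171/5) = 4446/5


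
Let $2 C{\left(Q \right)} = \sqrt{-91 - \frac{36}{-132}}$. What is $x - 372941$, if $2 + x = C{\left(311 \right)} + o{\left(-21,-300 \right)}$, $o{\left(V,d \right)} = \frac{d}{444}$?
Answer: $- \frac{13798916}{37} + \frac{i \sqrt{10978}}{22} \approx -3.7294 \cdot 10^{5} + 4.7625 i$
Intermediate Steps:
$o{\left(V,d \right)} = \frac{d}{444}$ ($o{\left(V,d \right)} = d \frac{1}{444} = \frac{d}{444}$)
$C{\left(Q \right)} = \frac{i \sqrt{10978}}{22}$ ($C{\left(Q \right)} = \frac{\sqrt{-91 - \frac{36}{-132}}}{2} = \frac{\sqrt{-91 - - \frac{3}{11}}}{2} = \frac{\sqrt{-91 + \frac{3}{11}}}{2} = \frac{\sqrt{- \frac{998}{11}}}{2} = \frac{\frac{1}{11} i \sqrt{10978}}{2} = \frac{i \sqrt{10978}}{22}$)
$x = - \frac{99}{37} + \frac{i \sqrt{10978}}{22}$ ($x = -2 + \left(\frac{i \sqrt{10978}}{22} + \frac{1}{444} \left(-300\right)\right) = -2 - \left(\frac{25}{37} - \frac{i \sqrt{10978}}{22}\right) = - \frac{99}{37} + \frac{i \sqrt{10978}}{22} \approx -2.6757 + 4.7625 i$)
$x - 372941 = \left(- \frac{99}{37} + \frac{i \sqrt{10978}}{22}\right) - 372941 = - \frac{13798916}{37} + \frac{i \sqrt{10978}}{22}$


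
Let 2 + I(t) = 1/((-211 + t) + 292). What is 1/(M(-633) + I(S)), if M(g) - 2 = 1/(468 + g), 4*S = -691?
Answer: -60555/1027 ≈ -58.963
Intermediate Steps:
S = -691/4 (S = (1/4)*(-691) = -691/4 ≈ -172.75)
I(t) = -2 + 1/(81 + t) (I(t) = -2 + 1/((-211 + t) + 292) = -2 + 1/(81 + t))
M(g) = 2 + 1/(468 + g)
1/(M(-633) + I(S)) = 1/((937 + 2*(-633))/(468 - 633) + (-161 - 2*(-691/4))/(81 - 691/4)) = 1/((937 - 1266)/(-165) + (-161 + 691/2)/(-367/4)) = 1/(-1/165*(-329) - 4/367*369/2) = 1/(329/165 - 738/367) = 1/(-1027/60555) = -60555/1027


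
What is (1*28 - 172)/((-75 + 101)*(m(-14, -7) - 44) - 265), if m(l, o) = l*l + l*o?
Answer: -144/6235 ≈ -0.023095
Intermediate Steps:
m(l, o) = l² + l*o
(1*28 - 172)/((-75 + 101)*(m(-14, -7) - 44) - 265) = (1*28 - 172)/((-75 + 101)*(-14*(-14 - 7) - 44) - 265) = (28 - 172)/(26*(-14*(-21) - 44) - 265) = -144/(26*(294 - 44) - 265) = -144/(26*250 - 265) = -144/(6500 - 265) = -144/6235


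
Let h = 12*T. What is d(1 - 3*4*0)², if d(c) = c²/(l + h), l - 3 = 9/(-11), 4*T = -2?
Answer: 121/1764 ≈ 0.068594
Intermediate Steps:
T = -½ (T = (¼)*(-2) = -½ ≈ -0.50000)
h = -6 (h = 12*(-½) = -6)
l = 24/11 (l = 3 + 9/(-11) = 3 + 9*(-1/11) = 3 - 9/11 = 24/11 ≈ 2.1818)
d(c) = -11*c²/42 (d(c) = c²/(24/11 - 6) = c²/(-42/11) = -11*c²/42)
d(1 - 3*4*0)² = (-11*(1 - 3*4*0)²/42)² = (-11*(1 - 12*0)²/42)² = (-11*(1 + 0)²/42)² = (-11/42*1²)² = (-11/42*1)² = (-11/42)² = 121/1764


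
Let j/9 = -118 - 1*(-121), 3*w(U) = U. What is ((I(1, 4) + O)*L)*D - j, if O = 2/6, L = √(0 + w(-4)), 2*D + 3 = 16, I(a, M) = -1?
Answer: -27 - 26*I*√3/9 ≈ -27.0 - 5.0037*I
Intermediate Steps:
w(U) = U/3
D = 13/2 (D = -3/2 + (½)*16 = -3/2 + 8 = 13/2 ≈ 6.5000)
L = 2*I*√3/3 (L = √(0 + (⅓)*(-4)) = √(0 - 4/3) = √(-4/3) = 2*I*√3/3 ≈ 1.1547*I)
O = ⅓ (O = 2*(⅙) = ⅓ ≈ 0.33333)
j = 27 (j = 9*(-118 - 1*(-121)) = 9*(-118 + 121) = 9*3 = 27)
((I(1, 4) + O)*L)*D - j = ((-1 + ⅓)*(2*I*√3/3))*(13/2) - 1*27 = -4*I*√3/9*(13/2) - 27 = -26*I*√3/9 - 27 = -27 - 26*I*√3/9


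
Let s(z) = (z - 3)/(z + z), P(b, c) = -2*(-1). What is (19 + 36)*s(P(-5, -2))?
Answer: -55/4 ≈ -13.750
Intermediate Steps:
P(b, c) = 2
s(z) = (-3 + z)/(2*z) (s(z) = (-3 + z)/((2*z)) = (-3 + z)*(1/(2*z)) = (-3 + z)/(2*z))
(19 + 36)*s(P(-5, -2)) = (19 + 36)*((½)*(-3 + 2)/2) = 55*((½)*(½)*(-1)) = 55*(-¼) = -55/4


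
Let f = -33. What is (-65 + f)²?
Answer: 9604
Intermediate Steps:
(-65 + f)² = (-65 - 33)² = (-98)² = 9604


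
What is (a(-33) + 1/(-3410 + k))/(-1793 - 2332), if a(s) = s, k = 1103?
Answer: 76132/9516375 ≈ 0.0080001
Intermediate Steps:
(a(-33) + 1/(-3410 + k))/(-1793 - 2332) = (-33 + 1/(-3410 + 1103))/(-1793 - 2332) = (-33 + 1/(-2307))/(-4125) = (-33 - 1/2307)*(-1/4125) = -76132/2307*(-1/4125) = 76132/9516375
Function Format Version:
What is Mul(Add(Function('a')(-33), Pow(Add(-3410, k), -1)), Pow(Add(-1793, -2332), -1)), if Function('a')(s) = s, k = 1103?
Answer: Rational(76132, 9516375) ≈ 0.0080001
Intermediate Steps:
Mul(Add(Function('a')(-33), Pow(Add(-3410, k), -1)), Pow(Add(-1793, -2332), -1)) = Mul(Add(-33, Pow(Add(-3410, 1103), -1)), Pow(Add(-1793, -2332), -1)) = Mul(Add(-33, Pow(-2307, -1)), Pow(-4125, -1)) = Mul(Add(-33, Rational(-1, 2307)), Rational(-1, 4125)) = Mul(Rational(-76132, 2307), Rational(-1, 4125)) = Rational(76132, 9516375)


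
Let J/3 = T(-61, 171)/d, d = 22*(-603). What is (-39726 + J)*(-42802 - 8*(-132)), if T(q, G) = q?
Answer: 3666724655503/2211 ≈ 1.6584e+9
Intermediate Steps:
d = -13266
J = 61/4422 (J = 3*(-61/(-13266)) = 3*(-61*(-1/13266)) = 3*(61/13266) = 61/4422 ≈ 0.013795)
(-39726 + J)*(-42802 - 8*(-132)) = (-39726 + 61/4422)*(-42802 - 8*(-132)) = -175668311*(-42802 + 1056)/4422 = -175668311/4422*(-41746) = 3666724655503/2211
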